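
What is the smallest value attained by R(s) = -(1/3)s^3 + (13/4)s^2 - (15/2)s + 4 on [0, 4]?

-17/16

The derivative is -s^2 + (13/2)s - 15/2, whose only zero in [0, 4] is s = 3/2.
Compare values at every candidate in [0, 4]: R(0) = 4; R(3/2) = -17/16; R(4) = 14/3.
The minimum over the interval is -17/16, attained at s = 3/2.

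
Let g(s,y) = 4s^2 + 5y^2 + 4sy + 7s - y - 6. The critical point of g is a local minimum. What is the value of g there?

∂g/∂s = 8s + 4y + 7 = 0 and ∂g/∂y = 4s + 10y - 1 = 0, so (s, y) = (-37/32, 9/16).
The Hessian has g_{ss} = 8, g_{yy} = 10, g_{sy} = 4, giving D = 64 > 0 with g_{ss} > 0, so the point is a local minimum.
g(-37/32, 9/16) = -661/64.

-661/64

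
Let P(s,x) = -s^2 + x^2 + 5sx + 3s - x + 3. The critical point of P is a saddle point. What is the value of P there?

∂P/∂s = -2s + 5x + 3 = 0 and ∂P/∂x = 5s + 2x - 1 = 0, so (s, x) = (11/29, -13/29).
The Hessian has P_{ss} = -2, P_{xx} = 2, P_{sx} = 5, giving D = -29 < 0, so the point is a saddle point.
P(11/29, -13/29) = 110/29.

110/29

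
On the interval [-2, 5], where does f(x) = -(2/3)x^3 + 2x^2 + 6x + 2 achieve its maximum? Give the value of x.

3

Differentiating, f'(x) = -2x^2 + 4x + 6; which vanishes at x = -1 and x = 3.
Evaluating at the critical points and endpoints: f(-2) = 10/3; f(-1) = -4/3; f(3) = 20; f(5) = -4/3.
So the maximum is f(3) = 20.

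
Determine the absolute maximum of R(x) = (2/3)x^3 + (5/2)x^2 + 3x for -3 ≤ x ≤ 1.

The derivative is 2x^2 + 5x + 3, which vanishes at x = -3/2 and x = -1.
Compare values at every candidate in [-3, 1]: R(-3) = -9/2, R(-3/2) = -9/8, R(-1) = -7/6, R(1) = 37/6.
Hence the absolute maximum is 37/6 at x = 1.

37/6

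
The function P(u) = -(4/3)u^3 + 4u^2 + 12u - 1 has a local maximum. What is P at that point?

35

P'(u) = -4u^2 + 8u + 12 = 0 at u = -1, 3.
Since P''(u) = -8u + 8, we get P''(-1) = 16 > 0 ⇒ local minimum; P''(3) = -16 < 0 ⇒ local maximum.
So the local maximum value is P(3) = 35.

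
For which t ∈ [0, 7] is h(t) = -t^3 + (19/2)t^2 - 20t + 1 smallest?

7

h'(t) = -3t^2 + 19t - 20, which vanishes at t = 4/3 and t = 5.
Compare values at every candidate in [0, 7]: h(0) = 1,  h(4/3) = -301/27,  h(5) = 27/2,  h(7) = -33/2.
Hence the absolute minimum is -33/2 at t = 7.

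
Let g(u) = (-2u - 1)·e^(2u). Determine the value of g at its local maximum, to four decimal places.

0.1353

g'(u) = (-2)·e^(2u) + (-2u - 1)·2·e^(2u) = (-4u - 4)·e^(2u). Since e^(2u) > 0, the only critical point is u = -1.
g''(-1) has the same sign as -4 < 0, so this is a local maximum.
g(-1) = (1)·e^(-2) ≈ 0.1353.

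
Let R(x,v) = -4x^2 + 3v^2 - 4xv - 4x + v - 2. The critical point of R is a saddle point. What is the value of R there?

-25/16

∂R/∂x = -8x - 4v - 4 = 0 and ∂R/∂v = -4x + 6v + 1 = 0, so (x, v) = (-5/16, -3/8).
The Hessian has R_{xx} = -8, R_{vv} = 6, R_{xv} = -4, giving D = -64 < 0, so the point is a saddle point.
R(-5/16, -3/8) = -25/16.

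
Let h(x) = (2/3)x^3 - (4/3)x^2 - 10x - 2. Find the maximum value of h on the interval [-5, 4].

The derivative is 2x^2 - (8/3)x - 10, which vanishes at x = -5/3 and x = 3.
Evaluating at the critical points and endpoints: h(-5) = -206/3; h(-5/3) = 638/81; h(3) = -26; h(4) = -62/3.
The maximum over the interval is 638/81, attained at x = -5/3.

638/81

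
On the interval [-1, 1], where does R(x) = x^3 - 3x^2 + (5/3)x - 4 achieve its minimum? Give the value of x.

The derivative is 3x^2 - 6x + 5/3, whose only zero in [-1, 1] is x = 1/3.
Evaluating at the critical points and endpoints: R(-1) = -29/3; R(1/3) = -101/27; R(1) = -13/3.
The minimum over the interval is -29/3, attained at x = -1.

-1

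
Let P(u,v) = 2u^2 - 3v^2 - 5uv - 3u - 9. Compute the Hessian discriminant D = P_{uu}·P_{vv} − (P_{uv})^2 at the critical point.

-49

∂P/∂u = 4u - 5v - 3 = 0 and ∂P/∂v = -5u - 6v = 0, so (u, v) = (18/49, -15/49).
The Hessian has P_{uu} = 4, P_{vv} = -6, P_{uv} = -5, giving D = -49 < 0, so the point is a saddle point.
D = (4)·(-6) − (-5)^2 = -49.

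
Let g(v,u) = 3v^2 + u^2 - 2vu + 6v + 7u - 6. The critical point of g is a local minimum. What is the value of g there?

∂g/∂v = 6v - 2u + 6 = 0 and ∂g/∂u = -2v + 2u + 7 = 0, so (v, u) = (-13/4, -27/4).
The Hessian has g_{vv} = 6, g_{uu} = 2, g_{vu} = -2, giving D = 8 > 0 with g_{vv} > 0, so the point is a local minimum.
g(-13/4, -27/4) = -315/8.

-315/8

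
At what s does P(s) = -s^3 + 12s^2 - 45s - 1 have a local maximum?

5

Critical points: P'(s) = -3s^2 + 24s - 45 vanishes at s = 3, 5.
Since P''(s) = -6s + 24, we get P''(3) = 6 > 0 ⇒ local minimum; P''(5) = -6 < 0 ⇒ local maximum.
So the local maximum value is P(5) = -51.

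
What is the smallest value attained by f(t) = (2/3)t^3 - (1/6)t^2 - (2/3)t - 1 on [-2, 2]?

-17/3

f'(t) = 2t^2 - (1/3)t - 2/3, which vanishes at t = -1/2 and t = 2/3.
Evaluating at the critical points and endpoints: f(-2) = -17/3; f(-1/2) = -19/24; f(2/3) = -107/81; f(2) = 7/3.
So the minimum is f(-2) = -17/3.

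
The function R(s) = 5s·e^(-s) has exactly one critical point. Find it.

1

R'(s) = 5·e^(-s) + (5s)·(-1)·e^(-s) = (-5s + 5)·e^(-s). Since e^(-s) > 0, the only critical point is s = 1.
R''(1) has the same sign as -5 < 0, so this is a local maximum.
R(1) = (5)·e^(-1) ≈ 1.8394.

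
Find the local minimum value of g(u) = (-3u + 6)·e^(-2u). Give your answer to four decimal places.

Differentiating with the product rule gives g'(u) = (6u - 15)·e^(-2u). Since e^(-2u) > 0, the only critical point is u = 5/2.
g''(5/2) has the same sign as 6 > 0, so this is a local minimum.
g(5/2) = (-3/2)·e^(-5) ≈ -0.0101.

-0.0101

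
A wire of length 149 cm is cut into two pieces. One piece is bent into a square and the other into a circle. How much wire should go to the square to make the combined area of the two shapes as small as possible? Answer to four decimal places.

83.4548

Let x be the length used for the square. Square side x/4; circle radius (149−x)/(2π).
A(x) = (x/4)² + π·((149−x)/(2π))² = x²/16 + (149−x)²/(4π) for 0 ≤ x ≤ 149. A'(x) = x/8 − (149−x)/(2π) = 0 gives x = 4·149/(π+4) ≈ 83.4548.
A'' = 1/8 + 1/(2π) > 0, so this gives the minimum combined area; x ≈ 83.4548 cm to the square.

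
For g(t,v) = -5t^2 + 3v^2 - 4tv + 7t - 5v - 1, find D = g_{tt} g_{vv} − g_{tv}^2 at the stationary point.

-76

∂g/∂t = -10t - 4v + 7 = 0 and ∂g/∂v = -4t + 6v - 5 = 0, so (t, v) = (11/38, 39/38).
The Hessian has g_{tt} = -10, g_{vv} = 6, g_{tv} = -4, giving D = -76 < 0, so the point is a saddle point.
D = (-10)·(6) − (-4)^2 = -76.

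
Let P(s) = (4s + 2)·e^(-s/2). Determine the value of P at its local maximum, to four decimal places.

P'(s) = 4·e^(-s/2) + (4s + 2)·(-1/2)·e^(-s/2) = (-2s + 3)·e^(-s/2). Since e^(-s/2) > 0, the only critical point is s = 3/2.
P''(3/2) has the same sign as -2 < 0, so this is a local maximum.
P(3/2) = (8)·e^(-3/4) ≈ 3.7789.

3.7789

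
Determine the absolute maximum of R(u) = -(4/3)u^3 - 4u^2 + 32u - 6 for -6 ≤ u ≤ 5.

94/3

R'(u) = -4u^2 - 8u + 32, which vanishes at u = -4 and u = 2.
Candidates: R(-6) = -54; R(-4) = -338/3; R(2) = 94/3; R(5) = -338/3.
Hence the absolute maximum is 94/3 at u = 2.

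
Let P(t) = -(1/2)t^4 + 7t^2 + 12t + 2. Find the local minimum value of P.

Critical points: P'(t) = -2t^3 + 14t + 12 vanishes at t = -2, -1, 3.
P''(t) = -6t^2 + 14. P''(-2) = -10 < 0 ⇒ local maximum; P''(-1) = 8 > 0 ⇒ local minimum; P''(3) = -40 < 0 ⇒ local maximum.
The local minimum is P(-1) = -7/2.

-7/2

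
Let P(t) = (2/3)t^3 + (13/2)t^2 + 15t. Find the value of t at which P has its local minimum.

-3/2

P'(t) = 2t^2 + 13t + 15 = 0 at t = -5, -3/2.
Second-derivative test with P''(t) = 4t + 13: P''(-5) = -7 < 0 ⇒ local maximum; P''(-3/2) = 7 > 0 ⇒ local minimum.
The local minimum is P(-3/2) = -81/8.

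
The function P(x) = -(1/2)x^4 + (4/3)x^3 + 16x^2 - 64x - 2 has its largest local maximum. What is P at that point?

P'(x) = -2x^3 + 4x^2 + 32x - 64. Setting P'(x) = 0 gives x ∈ {-4, 2, 4}.
Second-derivative test with P''(x) = -6x^2 + 8x + 32: P''(-4) = -96 < 0 ⇒ local maximum; P''(2) = 24 > 0 ⇒ local minimum; P''(4) = -32 < 0 ⇒ local maximum.
The largest local maximum is P(-4) = 890/3.

890/3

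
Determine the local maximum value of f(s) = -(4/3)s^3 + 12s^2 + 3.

147

f'(s) = -4s^2 + 24s = 0 at s = 0, 6.
Since f''(s) = -8s + 24, we get f''(0) = 24 > 0 ⇒ local minimum; f''(6) = -24 < 0 ⇒ local maximum.
The local maximum is f(6) = 147.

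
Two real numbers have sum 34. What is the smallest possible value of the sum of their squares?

With a + b = 34, a^2 + b^2 = a^2 + (34 − a)^2.
The derivative 2a − 2(34 − a) = 4a − 68 vanishes at a = 17; second derivative 4 > 0, a minimum.
The minimum is 2·(17)^2 = 578.

578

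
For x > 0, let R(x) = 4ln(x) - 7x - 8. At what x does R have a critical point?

R'(x) = 4/x − 7 = 0 gives x = 4/7.
R''(x) = -4/x², which is negative for x > 0, so this is a local maximum.
R(4/7) = 4·ln(4/7) - 4 - 8 ≈ -14.2385.

4/7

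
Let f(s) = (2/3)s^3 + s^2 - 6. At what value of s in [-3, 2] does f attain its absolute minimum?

-3

f'(s) = 2s^2 + 2s, which vanishes at s = -1 and s = 0.
Candidates: f(-3) = -15,  f(-1) = -17/3,  f(0) = -6,  f(2) = 10/3.
Hence the absolute minimum is -15 at s = -3.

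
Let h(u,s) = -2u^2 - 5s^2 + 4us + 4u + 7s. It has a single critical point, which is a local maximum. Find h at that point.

∂h/∂u = -4u + 4s + 4 = 0 and ∂h/∂s = 4u - 10s + 7 = 0, so (u, s) = (17/6, 11/6).
The Hessian has h_{uu} = -4, h_{ss} = -10, h_{us} = 4, giving D = 24 > 0 with h_{uu} < 0, so the point is a local maximum.
h(17/6, 11/6) = 145/12.

145/12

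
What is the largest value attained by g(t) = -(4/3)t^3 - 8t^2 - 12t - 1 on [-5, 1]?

77/3

Differentiating, g'(t) = -4t^2 - 16t - 12; which vanishes at t = -3 and t = -1.
Compare values at every candidate in [-5, 1]: g(-5) = 77/3, g(-3) = -1, g(-1) = 13/3, g(1) = -67/3.
So the maximum is g(-5) = 77/3.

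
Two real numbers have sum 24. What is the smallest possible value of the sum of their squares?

With a + b = 24, a^2 + b^2 = a^2 + (24 − a)^2.
The derivative 2a − 2(24 − a) = 4a − 48 vanishes at a = 12; second derivative 4 > 0, a minimum.
The minimum is 2·(12)^2 = 288.

288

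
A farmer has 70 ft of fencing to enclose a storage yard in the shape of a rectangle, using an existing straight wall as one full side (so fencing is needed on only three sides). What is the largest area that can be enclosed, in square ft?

1225/2

Let the sides perpendicular to the wall have length x and the parallel side y, so 2x + y = 70 and the area is A = xy = x(70 − 2x).
A'(x) = 70 − 4x = 0 gives x = 35/2, and A''(x) = −4 < 0 confirms a maximum.
Then y = 70 − 2·35/2 = 35 and A = 1225/2.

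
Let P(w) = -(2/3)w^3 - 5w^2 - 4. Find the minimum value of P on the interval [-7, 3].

-67

Differentiating, P'(w) = -2w^2 - 10w; which vanishes at w = -5 and w = 0.
Evaluating at the critical points and endpoints: P(-7) = -61/3, P(-5) = -137/3, P(0) = -4, P(3) = -67.
Hence the absolute minimum is -67 at w = 3.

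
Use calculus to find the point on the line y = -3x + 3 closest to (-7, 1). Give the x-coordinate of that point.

-1/10

Minimize D(x)^2 = (x + 7)^2 + (-3x + 2)^2.
d/dx[D^2] = 2(x + 7) + 2·(-3)·(-3x + 2) = 0 ⇒ x = -1/10.
Then y = 33/10 and the distance is √(529/10) ≈ 7.2732.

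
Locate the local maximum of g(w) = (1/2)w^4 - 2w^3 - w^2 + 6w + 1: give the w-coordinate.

1

Critical points: g'(w) = 2w^3 - 6w^2 - 2w + 6 vanishes at w = -1, 1, 3.
Since g''(w) = 6w^2 - 12w - 2, we get g''(-1) = 16 > 0 ⇒ local minimum; g''(1) = -8 < 0 ⇒ local maximum; g''(3) = 16 > 0 ⇒ local minimum.
The local maximum is g(1) = 9/2.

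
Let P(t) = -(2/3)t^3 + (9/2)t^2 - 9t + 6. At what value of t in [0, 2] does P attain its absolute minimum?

3/2

Differentiating, P'(t) = -2t^2 + 9t - 9; whose only zero in [0, 2] is t = 3/2.
Candidates: P(0) = 6; P(3/2) = 3/8; P(2) = 2/3.
The minimum over the interval is 3/8, attained at t = 3/2.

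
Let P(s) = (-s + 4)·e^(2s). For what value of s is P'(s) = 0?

By the product rule, P'(s) = (-2s + 7)·e^(2s). Since e^(2s) > 0, the only critical point is s = 7/2.
P''(7/2) has the same sign as -2 < 0, so this is a local maximum.
P(7/2) = (1/2)·e^(7) ≈ 548.3166.

7/2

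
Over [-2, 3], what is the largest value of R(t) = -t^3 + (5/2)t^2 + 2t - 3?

11

The derivative is -3t^2 + 5t + 2, which vanishes at t = -1/3 and t = 2.
Candidates: R(-2) = 11; R(-1/3) = -181/54; R(2) = 3; R(3) = -3/2.
Hence the absolute maximum is 11 at t = -2.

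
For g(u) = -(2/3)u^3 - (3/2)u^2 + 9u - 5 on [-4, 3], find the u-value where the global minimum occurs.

The derivative is -2u^2 - 3u + 9, which vanishes at u = -3 and u = 3/2.
Candidates: g(-4) = -67/3; g(-3) = -55/2; g(3/2) = 23/8; g(3) = -19/2.
The minimum over the interval is -55/2, attained at u = -3.

-3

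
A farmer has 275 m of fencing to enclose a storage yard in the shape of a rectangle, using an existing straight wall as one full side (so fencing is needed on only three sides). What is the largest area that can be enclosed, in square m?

Let the sides perpendicular to the wall have length x and the parallel side y, so 2x + y = 275 and the area is A = xy = x(275 − 2x).
A'(x) = 275 − 4x = 0 gives x = 275/4, and A''(x) = −4 < 0 confirms a maximum.
Then y = 275 − 2·275/4 = 275/2 and A = 75625/8.

75625/8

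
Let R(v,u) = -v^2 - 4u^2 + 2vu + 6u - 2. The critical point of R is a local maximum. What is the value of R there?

1

∂R/∂v = -2v + 2u = 0 and ∂R/∂u = 2v - 8u + 6 = 0, so (v, u) = (1, 1).
The Hessian has R_{vv} = -2, R_{uu} = -8, R_{vu} = 2, giving D = 12 > 0 with R_{vv} < 0, so the point is a local maximum.
R(1, 1) = 1.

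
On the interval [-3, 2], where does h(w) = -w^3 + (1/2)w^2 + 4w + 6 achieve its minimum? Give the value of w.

-1

h'(w) = -3w^2 + w + 4, which vanishes at w = -1 and w = 4/3.
Evaluating at the critical points and endpoints: h(-3) = 51/2, h(-1) = 7/2, h(4/3) = 266/27, h(2) = 8.
So the minimum is h(-1) = 7/2.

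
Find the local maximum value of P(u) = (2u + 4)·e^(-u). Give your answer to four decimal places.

5.4366

By the product rule, P'(u) = (-2u - 2)·e^(-u). Since e^(-u) > 0, the only critical point is u = -1.
P''(-1) has the same sign as -2 < 0, so this is a local maximum.
P(-1) = (2)·e^(1) ≈ 5.4366.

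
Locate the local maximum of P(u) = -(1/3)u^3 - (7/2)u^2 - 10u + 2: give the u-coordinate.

Critical points: P'(u) = -u^2 - 7u - 10 vanishes at u = -5, -2.
P''(u) = -2u - 7. P''(-5) = 3 > 0 ⇒ local minimum; P''(-2) = -3 < 0 ⇒ local maximum.
Thus P has its local maximum at u = -2, with value 32/3.

-2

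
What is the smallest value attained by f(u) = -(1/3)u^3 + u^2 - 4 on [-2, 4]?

-28/3

The derivative is -u^2 + 2u, which vanishes at u = 0 and u = 2.
Candidates: f(-2) = 8/3, f(0) = -4, f(2) = -8/3, f(4) = -28/3.
The minimum over the interval is -28/3, attained at u = 4.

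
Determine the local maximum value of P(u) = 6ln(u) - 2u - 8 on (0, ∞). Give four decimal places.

P'(u) = 6/u − 2 = 0 gives u = 3.
P''(u) = -6/u², which is negative for u > 0, so this is a local maximum.
P(3) = 6·ln(3) - 6 - 8 ≈ -7.4083.

-7.4083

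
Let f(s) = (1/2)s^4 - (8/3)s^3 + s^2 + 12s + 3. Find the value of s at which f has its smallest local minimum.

Critical points: f'(s) = 2s^3 - 8s^2 + 2s + 12 vanishes at s = -1, 2, 3.
f''(s) = 6s^2 - 16s + 2. f''(-1) = 24 > 0 ⇒ local minimum; f''(2) = -6 < 0 ⇒ local maximum; f''(3) = 8 > 0 ⇒ local minimum.
The smallest local minimum is f(-1) = -29/6.

-1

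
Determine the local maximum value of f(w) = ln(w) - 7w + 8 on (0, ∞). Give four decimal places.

5.0541

f'(w) = 1/w − 7 = 0 gives w = 1/7.
f''(w) = -1/w², which is negative for w > 0, so this is a local maximum.
f(1/7) = 1·ln(1/7) - 1 + 8 ≈ 5.0541.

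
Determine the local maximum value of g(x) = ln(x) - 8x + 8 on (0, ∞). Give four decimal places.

g'(x) = 1/x − 8 = 0 gives x = 1/8.
g''(x) = -1/x², which is negative for x > 0, so this is a local maximum.
g(1/8) = 1·ln(1/8) - 1 + 8 ≈ 4.9206.

4.9206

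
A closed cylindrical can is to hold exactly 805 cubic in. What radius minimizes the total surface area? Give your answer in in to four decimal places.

With radius r and height h, πr²h = 805 so h = 805/(πr²), and S(r) = 2πr² + 2πrh = 2πr² + 2·805/r.
S'(r) = 4πr − 2·805/r² = 0 ⇒ r³ = 805/(2π), so r ≈ 5.0413 and h = 2r ≈ 10.0825.
S''(r) = 4π + 4·805/r³ > 0, so this is the minimum; S ≈ 479.0474.

5.0413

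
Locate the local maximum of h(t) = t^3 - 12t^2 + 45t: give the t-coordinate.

h'(t) = 3t^2 - 24t + 45 = 0 at t = 3, 5.
Second-derivative test with h''(t) = 6t - 24: h''(3) = -6 < 0 ⇒ local maximum; h''(5) = 6 > 0 ⇒ local minimum.
So the local maximum value is h(3) = 54.

3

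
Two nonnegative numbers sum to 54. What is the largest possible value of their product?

729

With x + y = 54, the product is P(x) = x(54 − x).
P'(x) = 54 − 2x = 0 gives x = 27; P'' = −2 < 0, so this is the maximum.
P = 27·27 = 729.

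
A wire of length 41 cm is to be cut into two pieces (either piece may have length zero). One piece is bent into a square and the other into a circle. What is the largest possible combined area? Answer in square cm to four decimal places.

133.7697

Let x be the length used for the square. Square side x/4; circle radius (41−x)/(2π).
A(x) = (x/4)² + π·((41−x)/(2π))² = x²/16 + (41−x)²/(4π) for 0 ≤ x ≤ 41. A'(x) = x/8 − (41−x)/(2π) = 0 gives x = 4·41/(π+4) ≈ 22.9641.
A'' > 0, so the interior critical point is a minimum; the maximum is at an endpoint. A(0) = 133.7697 and A(41) = 105.0625, so the largest area is 133.7697.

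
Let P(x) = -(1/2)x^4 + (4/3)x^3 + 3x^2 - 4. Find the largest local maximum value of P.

37/2

Critical points: P'(x) = -2x^3 + 4x^2 + 6x vanishes at x = -1, 0, 3.
Second-derivative test with P''(x) = -6x^2 + 8x + 6: P''(-1) = -8 < 0 ⇒ local maximum; P''(0) = 6 > 0 ⇒ local minimum; P''(3) = -24 < 0 ⇒ local maximum.
The largest local maximum is P(3) = 37/2.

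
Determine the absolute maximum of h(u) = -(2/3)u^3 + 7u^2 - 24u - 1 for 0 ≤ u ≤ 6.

-1

The derivative is -2u^2 + 14u - 24, which vanishes at u = 3 and u = 4.
Compare values at every candidate in [0, 6]: h(0) = -1,  h(3) = -28,  h(4) = -83/3,  h(6) = -37.
So the maximum is h(0) = -1.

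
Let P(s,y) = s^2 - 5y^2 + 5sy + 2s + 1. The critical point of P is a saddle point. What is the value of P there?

5/9

∂P/∂s = 2s + 5y + 2 = 0 and ∂P/∂y = 5s - 10y = 0, so (s, y) = (-4/9, -2/9).
The Hessian has P_{ss} = 2, P_{yy} = -10, P_{sy} = 5, giving D = -45 < 0, so the point is a saddle point.
P(-4/9, -2/9) = 5/9.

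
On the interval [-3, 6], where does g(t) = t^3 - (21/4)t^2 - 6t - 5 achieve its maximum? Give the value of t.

The derivative is 3t^2 - (21/2)t - 6, which vanishes at t = -1/2 and t = 4.
Evaluating at the critical points and endpoints: g(-3) = -245/4; g(-1/2) = -55/16; g(4) = -49; g(6) = -14.
Hence the absolute maximum is -55/16 at t = -1/2.

-1/2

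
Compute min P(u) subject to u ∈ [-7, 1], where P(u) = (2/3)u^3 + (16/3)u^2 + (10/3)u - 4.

P'(u) = 2u^2 + (32/3)u + 10/3, which vanishes at u = -5 and u = -1/3.
Evaluating at the critical points and endpoints: P(-7) = 16/3,  P(-5) = 88/3,  P(-1/3) = -368/81,  P(1) = 16/3.
So the minimum is P(-1/3) = -368/81.

-368/81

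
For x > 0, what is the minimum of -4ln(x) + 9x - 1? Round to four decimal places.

g'(x) = -4/x + 9 = 0 gives x = 4/9.
g''(x) = 4/x², which is positive for x > 0, so this is a local minimum.
g(4/9) = -4·ln(4/9) + 4 - 1 ≈ 6.2437.

6.2437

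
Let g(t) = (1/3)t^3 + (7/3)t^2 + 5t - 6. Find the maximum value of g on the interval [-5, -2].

-9

g'(t) = t^2 + (14/3)t + 5, whose only zero in [-5, -2] is t = -3.
Evaluating at the critical points and endpoints: g(-5) = -43/3, g(-3) = -9, g(-2) = -28/3.
So the maximum is g(-3) = -9.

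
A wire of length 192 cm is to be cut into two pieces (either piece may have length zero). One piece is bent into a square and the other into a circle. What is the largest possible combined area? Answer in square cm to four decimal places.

2933.5439

Let x be the length used for the square. Square side x/4; circle radius (192−x)/(2π).
A(x) = (x/4)² + π·((192−x)/(2π))² = x²/16 + (192−x)²/(4π) for 0 ≤ x ≤ 192. A'(x) = x/8 − (192−x)/(2π) = 0 gives x = 4·192/(π+4) ≈ 107.5390.
A'' > 0, so the interior critical point is a minimum; the maximum is at an endpoint. A(0) = 2933.5439 and A(192) = 2304.0000, so the largest area is 2933.5439.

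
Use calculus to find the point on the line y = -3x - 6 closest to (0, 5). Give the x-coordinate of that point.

-33/10

Minimize D(x)^2 = (x + 0)^2 + (-3x - 11)^2.
d/dx[D^2] = 2(x + 0) + 2·(-3)·(-3x - 11) = 0 ⇒ x = -33/10.
Then y = 39/10 and the distance is √(121/10) ≈ 3.4785.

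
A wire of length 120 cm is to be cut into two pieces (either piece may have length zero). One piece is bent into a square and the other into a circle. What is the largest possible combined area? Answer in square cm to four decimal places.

Let x be the length used for the square. Square side x/4; circle radius (120−x)/(2π).
A(x) = (x/4)² + π·((120−x)/(2π))² = x²/16 + (120−x)²/(4π) for 0 ≤ x ≤ 120. A'(x) = x/8 − (120−x)/(2π) = 0 gives x = 4·120/(π+4) ≈ 67.2119.
A'' > 0, so the interior critical point is a minimum; the maximum is at an endpoint. A(0) = 1145.9156 and A(120) = 900.0000, so the largest area is 1145.9156.

1145.9156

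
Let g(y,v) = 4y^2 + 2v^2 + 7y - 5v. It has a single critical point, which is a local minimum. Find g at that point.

∂g/∂y = 8y + 7 = 0 and ∂g/∂v = 4v - 5 = 0, so (y, v) = (-7/8, 5/4).
The Hessian has g_{yy} = 8, g_{vv} = 4, g_{yv} = 0, giving D = 32 > 0 with g_{yy} > 0, so the point is a local minimum.
g(-7/8, 5/4) = -99/16.

-99/16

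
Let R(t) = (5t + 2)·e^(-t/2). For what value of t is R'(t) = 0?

8/5

By the product rule, R'(t) = (-(5/2)t + 4)·e^(-t/2). Since e^(-t/2) > 0, the only critical point is t = 8/5.
R''(8/5) has the same sign as -5/2 < 0, so this is a local maximum.
R(8/5) = (10)·e^(-4/5) ≈ 4.4933.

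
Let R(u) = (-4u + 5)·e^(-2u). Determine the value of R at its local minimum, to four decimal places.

-0.0604

By the product rule, R'(u) = (8u - 14)·e^(-2u). Since e^(-2u) > 0, the only critical point is u = 7/4.
R''(7/4) has the same sign as 8 > 0, so this is a local minimum.
R(7/4) = (-2)·e^(-7/2) ≈ -0.0604.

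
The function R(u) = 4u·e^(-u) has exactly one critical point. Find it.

By the product rule, R'(u) = (-4u + 4)·e^(-u). Since e^(-u) > 0, the only critical point is u = 1.
R''(1) has the same sign as -4 < 0, so this is a local maximum.
R(1) = (4)·e^(-1) ≈ 1.4715.

1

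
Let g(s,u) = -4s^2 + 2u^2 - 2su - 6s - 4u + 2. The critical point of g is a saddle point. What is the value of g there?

32/9

∂g/∂s = -8s - 2u - 6 = 0 and ∂g/∂u = -2s + 4u - 4 = 0, so (s, u) = (-8/9, 5/9).
The Hessian has g_{ss} = -8, g_{uu} = 4, g_{su} = -2, giving D = -36 < 0, so the point is a saddle point.
g(-8/9, 5/9) = 32/9.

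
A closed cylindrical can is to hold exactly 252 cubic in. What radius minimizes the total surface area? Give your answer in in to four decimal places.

With radius r and height h, πr²h = 252 so h = 252/(πr²), and S(r) = 2πr² + 2πrh = 2πr² + 2·252/r.
S'(r) = 4πr − 2·252/r² = 0 ⇒ r³ = 252/(2π), so r ≈ 3.4230 and h = 2r ≈ 6.8460.
S''(r) = 4π + 4·252/r³ > 0, so this is the minimum; S ≈ 220.8589.

3.4230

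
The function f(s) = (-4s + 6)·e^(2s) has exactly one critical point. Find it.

1

By the product rule, f'(s) = (-8s + 8)·e^(2s). Since e^(2s) > 0, the only critical point is s = 1.
f''(1) has the same sign as -8 < 0, so this is a local maximum.
f(1) = (2)·e^(2) ≈ 14.7781.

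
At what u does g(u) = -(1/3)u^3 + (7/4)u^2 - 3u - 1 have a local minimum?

Critical points: g'(u) = -u^2 + (7/2)u - 3 vanishes at u = 3/2, 2.
g''(u) = -2u + 7/2. g''(3/2) = 1/2 > 0 ⇒ local minimum; g''(2) = -1/2 < 0 ⇒ local maximum.
So the local minimum value is g(3/2) = -43/16.

3/2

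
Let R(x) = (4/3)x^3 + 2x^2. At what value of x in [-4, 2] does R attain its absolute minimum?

-4

The derivative is 4x^2 + 4x, which vanishes at x = -1 and x = 0.
Compare values at every candidate in [-4, 2]: R(-4) = -160/3; R(-1) = 2/3; R(0) = 0; R(2) = 56/3.
So the minimum is R(-4) = -160/3.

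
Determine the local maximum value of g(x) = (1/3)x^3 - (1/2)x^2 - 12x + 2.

49/2

g'(x) = x^2 - x - 12. Setting g'(x) = 0 gives x ∈ {-3, 4}.
g''(x) = 2x - 1. g''(-3) = -7 < 0 ⇒ local maximum; g''(4) = 7 > 0 ⇒ local minimum.
Thus g has its local maximum at x = -3, with value 49/2.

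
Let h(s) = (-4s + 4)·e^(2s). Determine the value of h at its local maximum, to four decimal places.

By the product rule, h'(s) = (-8s + 4)·e^(2s). Since e^(2s) > 0, the only critical point is s = 1/2.
h''(1/2) has the same sign as -8 < 0, so this is a local maximum.
h(1/2) = (2)·e^(1) ≈ 5.4366.

5.4366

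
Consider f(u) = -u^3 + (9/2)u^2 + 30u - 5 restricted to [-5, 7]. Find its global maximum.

265/2

Differentiating, f'(u) = -3u^2 + 9u + 30; which vanishes at u = -2 and u = 5.
Evaluating at the critical points and endpoints: f(-5) = 165/2,  f(-2) = -39,  f(5) = 265/2,  f(7) = 165/2.
Hence the absolute maximum is 265/2 at u = 5.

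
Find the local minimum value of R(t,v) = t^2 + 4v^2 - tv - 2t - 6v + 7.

41/15

∂R/∂t = 2t - v - 2 = 0 and ∂R/∂v = -t + 8v - 6 = 0, so (t, v) = (22/15, 14/15).
The Hessian has R_{tt} = 2, R_{vv} = 8, R_{tv} = -1, giving D = 15 > 0 with R_{tt} > 0, so the point is a local minimum.
R(22/15, 14/15) = 41/15.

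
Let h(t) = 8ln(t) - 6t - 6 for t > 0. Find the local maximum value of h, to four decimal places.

-11.6985

h'(t) = 8/t − 6 = 0 gives t = 4/3.
h''(t) = -8/t², which is negative for t > 0, so this is a local maximum.
h(4/3) = 8·ln(4/3) - 8 - 6 ≈ -11.6985.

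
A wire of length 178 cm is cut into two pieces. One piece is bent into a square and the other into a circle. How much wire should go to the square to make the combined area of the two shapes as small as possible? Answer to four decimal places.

99.6976

Let x be the length used for the square. Square side x/4; circle radius (178−x)/(2π).
A(x) = (x/4)² + π·((178−x)/(2π))² = x²/16 + (178−x)²/(4π) for 0 ≤ x ≤ 178. A'(x) = x/8 − (178−x)/(2π) = 0 gives x = 4·178/(π+4) ≈ 99.6976.
A'' = 1/8 + 1/(2π) > 0, so this gives the minimum combined area; x ≈ 99.6976 cm to the square.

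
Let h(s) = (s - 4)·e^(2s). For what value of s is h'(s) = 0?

7/2

By the product rule, h'(s) = (2s - 7)·e^(2s). Since e^(2s) > 0, the only critical point is s = 7/2.
h''(7/2) has the same sign as 2 > 0, so this is a local minimum.
h(7/2) = (-1/2)·e^(7) ≈ -548.3166.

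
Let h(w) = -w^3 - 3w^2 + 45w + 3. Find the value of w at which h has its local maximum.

Critical points: h'(w) = -3w^2 - 6w + 45 vanishes at w = -5, 3.
Second-derivative test with h''(w) = -6w - 6: h''(-5) = 24 > 0 ⇒ local minimum; h''(3) = -24 < 0 ⇒ local maximum.
Thus h has its local maximum at w = 3, with value 84.

3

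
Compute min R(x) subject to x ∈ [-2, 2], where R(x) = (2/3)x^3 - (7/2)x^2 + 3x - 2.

The derivative is 2x^2 - 7x + 3, whose only zero in [-2, 2] is x = 1/2.
Candidates: R(-2) = -82/3,  R(1/2) = -31/24,  R(2) = -14/3.
Hence the absolute minimum is -82/3 at x = -2.

-82/3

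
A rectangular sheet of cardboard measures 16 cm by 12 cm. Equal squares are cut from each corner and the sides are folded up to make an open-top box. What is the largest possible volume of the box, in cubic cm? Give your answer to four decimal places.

194.0674

With cut size x, the volume is V(x) = x(16 − 2x)(12 − 2x) for 0 < x < 6.
V'(x) = 12x^2 − 112x + 192. Setting V'(x) = 0 gives x ≈ 2.2630 (the root in (0, 6)).
V''(x) = 24x − 112 is negative there, so this is the maximum; V ≈ 194.0674.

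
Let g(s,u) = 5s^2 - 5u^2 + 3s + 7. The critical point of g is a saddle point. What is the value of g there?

∂g/∂s = 10s + 3 = 0 and ∂g/∂u = -10u = 0, so (s, u) = (-3/10, 0).
The Hessian has g_{ss} = 10, g_{uu} = -10, g_{su} = 0, giving D = -100 < 0, so the point is a saddle point.
g(-3/10, 0) = 131/20.

131/20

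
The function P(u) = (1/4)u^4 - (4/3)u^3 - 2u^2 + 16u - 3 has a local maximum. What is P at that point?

43/3

P'(u) = u^3 - 4u^2 - 4u + 16 = 0 at u = -2, 2, 4.
Since P''(u) = 3u^2 - 8u - 4, we get P''(-2) = 24 > 0 ⇒ local minimum; P''(2) = -8 < 0 ⇒ local maximum; P''(4) = 12 > 0 ⇒ local minimum.
So the local maximum value is P(2) = 43/3.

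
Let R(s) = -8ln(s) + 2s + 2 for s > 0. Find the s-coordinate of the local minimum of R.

R'(s) = -8/s + 2 = 0 gives s = 4.
R''(s) = 8/s², which is positive for s > 0, so this is a local minimum.
R(4) = -8·ln(4) + 8 + 2 ≈ -1.0904.

4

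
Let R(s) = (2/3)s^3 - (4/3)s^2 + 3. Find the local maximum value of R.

Critical points: R'(s) = 2s^2 - (8/3)s vanishes at s = 0, 4/3.
R''(s) = 4s - 8/3. R''(0) = -8/3 < 0 ⇒ local maximum; R''(4/3) = 8/3 > 0 ⇒ local minimum.
Thus R has its local maximum at s = 0, with value 3.

3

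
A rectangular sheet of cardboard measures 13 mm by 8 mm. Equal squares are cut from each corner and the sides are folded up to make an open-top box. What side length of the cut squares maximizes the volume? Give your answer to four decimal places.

With cut size x, the volume is V(x) = x(13 − 2x)(8 − 2x) for 0 < x < 4.
V'(x) = 12x^2 − 84x + 104. Setting V'(x) = 0 gives x ≈ 1.6070 (the root in (0, 4)).
V''(x) = 24x − 84 is negative there, so this is the maximum; V ≈ 75.2651.

1.6070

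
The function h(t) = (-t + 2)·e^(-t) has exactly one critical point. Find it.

Differentiating with the product rule gives h'(t) = (t - 3)·e^(-t). Since e^(-t) > 0, the only critical point is t = 3.
h''(3) has the same sign as 1 > 0, so this is a local minimum.
h(3) = (-1)·e^(-3) ≈ -0.0498.

3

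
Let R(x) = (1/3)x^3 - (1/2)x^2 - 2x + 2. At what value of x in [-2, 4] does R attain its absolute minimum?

2

Differentiating, R'(x) = x^2 - x - 2; which vanishes at x = -1 and x = 2.
Evaluating at the critical points and endpoints: R(-2) = 4/3; R(-1) = 19/6; R(2) = -4/3; R(4) = 22/3.
The minimum over the interval is -4/3, attained at x = 2.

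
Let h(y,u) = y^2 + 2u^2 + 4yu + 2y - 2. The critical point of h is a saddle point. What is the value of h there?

∂h/∂y = 2y + 4u + 2 = 0 and ∂h/∂u = 4y + 4u = 0, so (y, u) = (1, -1).
The Hessian has h_{yy} = 2, h_{uu} = 4, h_{yu} = 4, giving D = -8 < 0, so the point is a saddle point.
h(1, -1) = -1.

-1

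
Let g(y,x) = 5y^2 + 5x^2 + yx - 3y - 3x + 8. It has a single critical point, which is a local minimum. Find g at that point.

79/11

∂g/∂y = 10y + x - 3 = 0 and ∂g/∂x = y + 10x - 3 = 0, so (y, x) = (3/11, 3/11).
The Hessian has g_{yy} = 10, g_{xx} = 10, g_{yx} = 1, giving D = 99 > 0 with g_{yy} > 0, so the point is a local minimum.
g(3/11, 3/11) = 79/11.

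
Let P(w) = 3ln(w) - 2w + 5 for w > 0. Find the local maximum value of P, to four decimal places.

3.2164

P'(w) = 3/w − 2 = 0 gives w = 3/2.
P''(w) = -3/w², which is negative for w > 0, so this is a local maximum.
P(3/2) = 3·ln(3/2) - 3 + 5 ≈ 3.2164.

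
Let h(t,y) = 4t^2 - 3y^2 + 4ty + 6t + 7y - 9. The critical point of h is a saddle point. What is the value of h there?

∂h/∂t = 8t + 4y + 6 = 0 and ∂h/∂y = 4t - 6y + 7 = 0, so (t, y) = (-1, 1/2).
The Hessian has h_{tt} = 8, h_{yy} = -6, h_{ty} = 4, giving D = -64 < 0, so the point is a saddle point.
h(-1, 1/2) = -41/4.

-41/4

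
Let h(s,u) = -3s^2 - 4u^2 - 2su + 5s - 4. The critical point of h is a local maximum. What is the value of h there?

∂h/∂s = -6s - 2u + 5 = 0 and ∂h/∂u = -2s - 8u = 0, so (s, u) = (10/11, -5/22).
The Hessian has h_{ss} = -6, h_{uu} = -8, h_{su} = -2, giving D = 44 > 0 with h_{ss} < 0, so the point is a local maximum.
h(10/11, -5/22) = -19/11.

-19/11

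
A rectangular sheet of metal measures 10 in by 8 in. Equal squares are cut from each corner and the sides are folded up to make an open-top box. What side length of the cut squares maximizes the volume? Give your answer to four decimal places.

With cut size x, the volume is V(x) = x(10 − 2x)(8 − 2x) for 0 < x < 4.
V'(x) = 12x^2 − 72x + 80. Setting V'(x) = 0 gives x ≈ 1.4725 (the root in (0, 4)).
V''(x) = 24x − 72 is negative there, so this is the maximum; V ≈ 52.5138.

1.4725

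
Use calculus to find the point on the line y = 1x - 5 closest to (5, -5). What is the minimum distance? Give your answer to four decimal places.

3.5355

Minimize D(x)^2 = (x - 5)^2 + (x)^2.
d/dx[D^2] = 2(x - 5) + 2·1·(x) = 0 ⇒ x = 5/2.
Then y = -5/2 and the distance is √(25/2) ≈ 3.5355.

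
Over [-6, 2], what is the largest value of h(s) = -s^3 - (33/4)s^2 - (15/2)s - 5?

h'(s) = -3s^2 - (33/2)s - 15/2, which vanishes at s = -5 and s = -1/2.
Compare values at every candidate in [-6, 2]: h(-6) = -41, h(-5) = -195/4, h(-1/2) = -51/16, h(2) = -61.
Hence the absolute maximum is -51/16 at s = -1/2.

-51/16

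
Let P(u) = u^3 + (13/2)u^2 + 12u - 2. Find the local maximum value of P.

P'(u) = 3u^2 + 13u + 12 = 0 at u = -3, -4/3.
Second-derivative test with P''(u) = 6u + 13: P''(-3) = -5 < 0 ⇒ local maximum; P''(-4/3) = 5 > 0 ⇒ local minimum.
The local maximum is P(-3) = -13/2.

-13/2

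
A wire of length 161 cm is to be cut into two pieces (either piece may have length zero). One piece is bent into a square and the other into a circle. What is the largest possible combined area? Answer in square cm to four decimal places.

2062.7276

Let x be the length used for the square. Square side x/4; circle radius (161−x)/(2π).
A(x) = (x/4)² + π·((161−x)/(2π))² = x²/16 + (161−x)²/(4π) for 0 ≤ x ≤ 161. A'(x) = x/8 − (161−x)/(2π) = 0 gives x = 4·161/(π+4) ≈ 90.1760.
A'' > 0, so the interior critical point is a minimum; the maximum is at an endpoint. A(0) = 2062.7276 and A(161) = 1620.0625, so the largest area is 2062.7276.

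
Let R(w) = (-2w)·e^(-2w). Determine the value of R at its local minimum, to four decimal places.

-0.3679

Differentiating with the product rule gives R'(w) = (4w - 2)·e^(-2w). Since e^(-2w) > 0, the only critical point is w = 1/2.
R''(1/2) has the same sign as 4 > 0, so this is a local minimum.
R(1/2) = (-1)·e^(-1) ≈ -0.3679.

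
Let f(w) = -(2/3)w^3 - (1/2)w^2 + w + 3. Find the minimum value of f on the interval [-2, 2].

The derivative is -2w^2 - w + 1, which vanishes at w = -1 and w = 1/2.
Candidates: f(-2) = 13/3,  f(-1) = 13/6,  f(1/2) = 79/24,  f(2) = -7/3.
So the minimum is f(2) = -7/3.

-7/3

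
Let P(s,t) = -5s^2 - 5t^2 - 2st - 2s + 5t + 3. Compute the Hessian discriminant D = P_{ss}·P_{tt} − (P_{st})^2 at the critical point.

96

∂P/∂s = -10s - 2t - 2 = 0 and ∂P/∂t = -2s - 10t + 5 = 0, so (s, t) = (-5/16, 9/16).
The Hessian has P_{ss} = -10, P_{tt} = -10, P_{st} = -2, giving D = 96 > 0 with P_{ss} < 0, so the point is a local maximum.
D = (-10)·(-10) − (-2)^2 = 96.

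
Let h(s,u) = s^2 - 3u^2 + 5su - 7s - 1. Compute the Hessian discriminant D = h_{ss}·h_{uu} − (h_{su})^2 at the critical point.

-37

∂h/∂s = 2s + 5u - 7 = 0 and ∂h/∂u = 5s - 6u = 0, so (s, u) = (42/37, 35/37).
The Hessian has h_{ss} = 2, h_{uu} = -6, h_{su} = 5, giving D = -37 < 0, so the point is a saddle point.
D = (2)·(-6) − (5)^2 = -37.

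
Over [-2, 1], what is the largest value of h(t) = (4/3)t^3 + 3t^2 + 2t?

19/3

h'(t) = 4t^2 + 6t + 2, which vanishes at t = -1 and t = -1/2.
Compare values at every candidate in [-2, 1]: h(-2) = -8/3, h(-1) = -1/3, h(-1/2) = -5/12, h(1) = 19/3.
Hence the absolute maximum is 19/3 at t = 1.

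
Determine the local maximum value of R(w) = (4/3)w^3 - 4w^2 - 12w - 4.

8/3

Critical points: R'(w) = 4w^2 - 8w - 12 vanishes at w = -1, 3.
Second-derivative test with R''(w) = 8w - 8: R''(-1) = -16 < 0 ⇒ local maximum; R''(3) = 16 > 0 ⇒ local minimum.
The local maximum is R(-1) = 8/3.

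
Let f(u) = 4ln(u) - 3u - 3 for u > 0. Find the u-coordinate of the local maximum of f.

4/3

f'(u) = 4/u − 3 = 0 gives u = 4/3.
f''(u) = -4/u², which is negative for u > 0, so this is a local maximum.
f(4/3) = 4·ln(4/3) - 4 - 3 ≈ -5.8493.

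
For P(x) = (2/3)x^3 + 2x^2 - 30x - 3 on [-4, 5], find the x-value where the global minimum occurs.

The derivative is 2x^2 + 4x - 30, whose only zero in [-4, 5] is x = 3.
Compare values at every candidate in [-4, 5]: P(-4) = 319/3; P(3) = -57; P(5) = -59/3.
The minimum over the interval is -57, attained at x = 3.

3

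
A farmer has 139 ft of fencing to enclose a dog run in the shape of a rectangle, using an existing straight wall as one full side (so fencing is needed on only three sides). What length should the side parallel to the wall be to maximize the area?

Let the sides perpendicular to the wall have length x and the parallel side y, so 2x + y = 139 and the area is A = xy = x(139 − 2x).
A'(x) = 139 − 4x = 0 gives x = 139/4, and A''(x) = −4 < 0 confirms a maximum.
Then y = 139 − 2·139/4 = 139/2 and A = 19321/8.

139/2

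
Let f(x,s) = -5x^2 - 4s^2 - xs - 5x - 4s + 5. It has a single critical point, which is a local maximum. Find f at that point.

∂f/∂x = -10x - s - 5 = 0 and ∂f/∂s = -x - 8s - 4 = 0, so (x, s) = (-36/79, -35/79).
The Hessian has f_{xx} = -10, f_{ss} = -8, f_{xs} = -1, giving D = 79 > 0 with f_{xx} < 0, so the point is a local maximum.
f(-36/79, -35/79) = 555/79.

555/79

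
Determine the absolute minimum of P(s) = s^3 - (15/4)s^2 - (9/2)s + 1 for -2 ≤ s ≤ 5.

P'(s) = 3s^2 - (15/2)s - 9/2, which vanishes at s = -1/2 and s = 3.
Candidates: P(-2) = -13, P(-1/2) = 35/16, P(3) = -77/4, P(5) = 39/4.
The minimum over the interval is -77/4, attained at s = 3.

-77/4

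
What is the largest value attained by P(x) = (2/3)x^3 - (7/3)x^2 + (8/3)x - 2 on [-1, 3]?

Differentiating, P'(x) = 2x^2 - (14/3)x + 8/3; which vanishes at x = 1 and x = 4/3.
Candidates: P(-1) = -23/3; P(1) = -1; P(4/3) = -82/81; P(3) = 3.
So the maximum is P(3) = 3.

3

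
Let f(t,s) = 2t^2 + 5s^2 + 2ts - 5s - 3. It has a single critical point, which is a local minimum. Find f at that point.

∂f/∂t = 4t + 2s = 0 and ∂f/∂s = 2t + 10s - 5 = 0, so (t, s) = (-5/18, 5/9).
The Hessian has f_{tt} = 4, f_{ss} = 10, f_{ts} = 2, giving D = 36 > 0 with f_{tt} > 0, so the point is a local minimum.
f(-5/18, 5/9) = -79/18.

-79/18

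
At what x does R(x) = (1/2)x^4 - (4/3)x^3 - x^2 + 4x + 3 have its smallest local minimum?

R'(x) = 2x^3 - 4x^2 - 2x + 4. Setting R'(x) = 0 gives x ∈ {-1, 1, 2}.
Since R''(x) = 6x^2 - 8x - 2, we get R''(-1) = 12 > 0 ⇒ local minimum; R''(1) = -4 < 0 ⇒ local maximum; R''(2) = 6 > 0 ⇒ local minimum.
The smallest local minimum is R(-1) = -1/6.

-1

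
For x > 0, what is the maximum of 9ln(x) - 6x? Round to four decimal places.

-5.3508

R'(x) = 9/x − 6 = 0 gives x = 3/2.
R''(x) = -9/x², which is negative for x > 0, so this is a local maximum.
R(3/2) = 9·ln(3/2) - 9 ≈ -5.3508.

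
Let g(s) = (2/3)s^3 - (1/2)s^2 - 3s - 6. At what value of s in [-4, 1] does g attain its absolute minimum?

-4

g'(s) = 2s^2 - s - 3, whose only zero in [-4, 1] is s = -1.
Compare values at every candidate in [-4, 1]: g(-4) = -134/3, g(-1) = -25/6, g(1) = -53/6.
Hence the absolute minimum is -134/3 at s = -4.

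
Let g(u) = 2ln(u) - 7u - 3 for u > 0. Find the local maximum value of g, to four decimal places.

-7.5055

g'(u) = 2/u − 7 = 0 gives u = 2/7.
g''(u) = -2/u², which is negative for u > 0, so this is a local maximum.
g(2/7) = 2·ln(2/7) - 2 - 3 ≈ -7.5055.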